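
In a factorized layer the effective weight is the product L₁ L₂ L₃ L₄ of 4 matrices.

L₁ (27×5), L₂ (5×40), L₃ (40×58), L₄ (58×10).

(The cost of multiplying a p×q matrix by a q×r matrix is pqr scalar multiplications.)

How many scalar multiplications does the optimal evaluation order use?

15850

Adjacent pairs: L₁L₂ = 27·5·40 = 5400; L₂L₃ = 5·40·58 = 11600; L₃L₄ = 40·58·10 = 23200.
Length 3: L₁..L₃: k=1: 0+11600+27·5·58=19430; k=2: 5400+0+27·40·58=68040 → min 19430 | L₂..L₄: k=2: 0+23200+5·40·10=25200; k=3: 11600+0+5·58·10=14500 → min 14500.
Length 4: L₁..L₄: k=1: 0+14500+27·5·10=15850; k=2: 5400+23200+27·40·10=39400; k=3: 19430+0+27·58·10=35090 → min 15850.
Optimal order: (L₁ ((L₂ L₃) L₄)) with cost 15850.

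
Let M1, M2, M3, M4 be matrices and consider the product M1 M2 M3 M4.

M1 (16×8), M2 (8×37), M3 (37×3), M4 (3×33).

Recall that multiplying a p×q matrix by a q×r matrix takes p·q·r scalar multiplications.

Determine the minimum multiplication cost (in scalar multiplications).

Adjacent pairs: M1M2 = 16·8·37 = 4736; M2M3 = 8·37·3 = 888; M3M4 = 37·3·33 = 3663.
Length 3: M1..M3: k=1: 0+888+16·8·3=1272; k=2: 4736+0+16·37·3=6512 → min 1272 | M2..M4: k=2: 0+3663+8·37·33=13431; k=3: 888+0+8·3·33=1680 → min 1680.
Length 4: M1..M4: k=1: 0+1680+16·8·33=5904; k=2: 4736+3663+16·37·33=27935; k=3: 1272+0+16·3·33=2856 → min 2856.
Optimal order: ((M1 (M2 M3)) M4) with cost 2856.

2856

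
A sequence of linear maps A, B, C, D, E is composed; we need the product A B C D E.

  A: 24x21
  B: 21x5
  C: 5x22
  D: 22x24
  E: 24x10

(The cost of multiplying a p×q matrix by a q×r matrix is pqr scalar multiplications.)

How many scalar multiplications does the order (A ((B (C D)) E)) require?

(C D): 5×22 by 22×24 → 5×24, cost 5·22·24 = 2640
(B (C D)): 21×5 by 5×24 → 21×24, cost 21·5·24 = 2520; cumulative 5160
((B (C D)) E): 21×24 by 24×10 → 21×10, cost 21·24·10 = 5040; cumulative 10200
(A ((B (C D)) E)): 24×21 by 21×10 → 24×10, cost 24·21·10 = 5040; cumulative 15240
Total: 15240 scalar multiplications.

15240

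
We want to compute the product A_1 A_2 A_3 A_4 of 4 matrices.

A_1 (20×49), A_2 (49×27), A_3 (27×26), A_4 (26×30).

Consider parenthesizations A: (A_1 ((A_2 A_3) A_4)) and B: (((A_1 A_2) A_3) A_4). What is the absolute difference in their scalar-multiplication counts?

Order A = (A_1 ((A_2 A_3) A_4)): (A_2 A_3): 49×27 by 27×26 → 49×26, cost 49·27·26 = 34398; ((A_2 A_3) A_4): 49×26 by 26×30 → 49×30, cost 49·26·30 = 38220; cumulative 72618; (A_1 ((A_2 A_3) A_4)): 20×49 by 49×30 → 20×30, cost 20·49·30 = 29400; cumulative 102018. Total 102018.
Order B = (((A_1 A_2) A_3) A_4): (A_1 A_2): 20×49 by 49×27 → 20×27, cost 20·49·27 = 26460; ((A_1 A_2) A_3): 20×27 by 27×26 → 20×26, cost 20·27·26 = 14040; cumulative 40500; (((A_1 A_2) A_3) A_4): 20×26 by 26×30 → 20×30, cost 20·26·30 = 15600; cumulative 56100. Total 56100.
Difference: |102018 − 56100| = 45918.

45918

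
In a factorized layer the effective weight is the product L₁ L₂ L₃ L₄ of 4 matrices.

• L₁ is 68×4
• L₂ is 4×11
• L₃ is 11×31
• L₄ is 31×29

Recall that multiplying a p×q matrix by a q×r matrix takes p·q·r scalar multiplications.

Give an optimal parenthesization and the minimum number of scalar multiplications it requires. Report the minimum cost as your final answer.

12848

Adjacent pairs: L₁L₂ = 68·4·11 = 2992; L₂L₃ = 4·11·31 = 1364; L₃L₄ = 11·31·29 = 9889.
Length 3: L₁..L₃: k=1: 0+1364+68·4·31=9796; k=2: 2992+0+68·11·31=26180 → min 9796 | L₂..L₄: k=2: 0+9889+4·11·29=11165; k=3: 1364+0+4·31·29=4960 → min 4960.
Length 4: L₁..L₄: k=1: 0+4960+68·4·29=12848; k=2: 2992+9889+68·11·29=34573; k=3: 9796+0+68·31·29=70928 → min 12848.
Optimal parenthesization: (L₁ ((L₂ L₃) L₄)) with cost 12848.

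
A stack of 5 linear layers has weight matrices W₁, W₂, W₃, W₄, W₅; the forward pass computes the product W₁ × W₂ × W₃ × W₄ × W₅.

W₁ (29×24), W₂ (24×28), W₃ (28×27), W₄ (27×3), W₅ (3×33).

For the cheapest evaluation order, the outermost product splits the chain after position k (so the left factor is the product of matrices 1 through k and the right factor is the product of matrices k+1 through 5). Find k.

4

Adjacent pairs: W₁W₂ = 29·24·28 = 19488; W₂W₃ = 24·28·27 = 18144; W₃W₄ = 28·27·3 = 2268; W₄W₅ = 27·3·33 = 2673.
Length 3: W₁..W₃: k=1: 0+18144+29·24·27=36936; k=2: 19488+0+29·28·27=41412 → min 36936 | W₂..W₄: k=2: 0+2268+24·28·3=4284; k=3: 18144+0+24·27·3=20088 → min 4284 | W₃..W₅: k=3: 0+2673+28·27·33=27621; k=4: 2268+0+28·3·33=5040 → min 5040.
Length 4: W₁..W₄: k=1: 0+4284+29·24·3=6372; k=2: 19488+2268+29·28·3=24192; k=3: 36936+0+29·27·3=39285 → min 6372 | W₂..W₅: k=2: 0+5040+24·28·33=27216; k=3: 18144+2673+24·27·33=42201; k=4: 4284+0+24·3·33=6660 → min 6660.
Top-level splits: k=1: (W₁..W₁)·(W₂..W₅) → 0+6660+29·24·33 = 29628; k=2: (W₁..W₂)·(W₃..W₅) → 19488+5040+29·28·33 = 51324; k=3: (W₁..W₃)·(W₄..W₅) → 36936+2673+29·27·33 = 65448; k=4: (W₁..W₄)·(W₅..W₅) → 6372+0+29·3·33 = 9243.
Best split is after W₄, i.e. k = 4.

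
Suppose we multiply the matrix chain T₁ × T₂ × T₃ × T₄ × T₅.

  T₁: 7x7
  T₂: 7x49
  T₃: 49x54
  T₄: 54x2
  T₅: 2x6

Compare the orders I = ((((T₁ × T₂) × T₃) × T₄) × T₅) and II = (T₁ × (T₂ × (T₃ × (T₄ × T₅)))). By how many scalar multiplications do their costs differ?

2887

Order I = ((((T₁ × T₂) × T₃) × T₄) × T₅): (T₁ × T₂): 7×7 by 7×49 → 7×49, cost 7·7·49 = 2401; ((T₁ × T₂) × T₃): 7×49 by 49×54 → 7×54, cost 7·49·54 = 18522; cumulative 20923; (((T₁ × T₂) × T₃) × T₄): 7×54 by 54×2 → 7×2, cost 7·54·2 = 756; cumulative 21679; ((((T₁ × T₂) × T₃) × T₄) × T₅): 7×2 by 2×6 → 7×6, cost 7·2·6 = 84; cumulative 21763. Total 21763.
Order II = (T₁ × (T₂ × (T₃ × (T₄ × T₅)))): (T₄ × T₅): 54×2 by 2×6 → 54×6, cost 54·2·6 = 648; (T₃ × (T₄ × T₅)): 49×54 by 54×6 → 49×6, cost 49·54·6 = 15876; cumulative 16524; (T₂ × (T₃ × (T₄ × T₅))): 7×49 by 49×6 → 7×6, cost 7·49·6 = 2058; cumulative 18582; (T₁ × (T₂ × (T₃ × (T₄ × T₅)))): 7×7 by 7×6 → 7×6, cost 7·7·6 = 294; cumulative 18876. Total 18876.
Difference: |21763 − 18876| = 2887.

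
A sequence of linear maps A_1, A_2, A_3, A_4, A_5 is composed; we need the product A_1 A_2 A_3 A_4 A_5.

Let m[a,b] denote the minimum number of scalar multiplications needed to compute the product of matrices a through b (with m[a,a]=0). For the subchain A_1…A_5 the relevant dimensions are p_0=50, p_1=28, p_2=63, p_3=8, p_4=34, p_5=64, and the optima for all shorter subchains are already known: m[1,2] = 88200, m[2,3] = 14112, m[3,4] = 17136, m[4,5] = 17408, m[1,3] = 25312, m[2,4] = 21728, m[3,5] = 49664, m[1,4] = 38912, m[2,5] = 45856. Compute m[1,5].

m[1,5] = min over k∈[1,4] of m[1,k]+m[k+1,5]+p_{0}·p_k·p_{5}.
k=1: 0 + 45856 + 50·28·64 = 135456; k=2: 88200 + 49664 + 50·63·64 = 339464; k=3: 25312 + 17408 + 50·8·64 = 68320; k=4: 38912 + 0 + 50·34·64 = 147712.
Minimum: 68320 at k=3.

68320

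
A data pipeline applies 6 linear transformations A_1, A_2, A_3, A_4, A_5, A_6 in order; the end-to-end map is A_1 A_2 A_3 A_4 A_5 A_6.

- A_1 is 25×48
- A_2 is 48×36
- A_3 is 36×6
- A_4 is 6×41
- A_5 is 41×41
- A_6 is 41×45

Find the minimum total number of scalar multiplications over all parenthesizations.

Adjacent pairs: A_1A_2 = 25·48·36 = 43200; A_2A_3 = 48·36·6 = 10368; A_3A_4 = 36·6·41 = 8856; A_4A_5 = 6·41·41 = 10086; A_5A_6 = 41·41·45 = 75645.
Length 3: A_1..A_3: k=1: 0+10368+25·48·6=17568; k=2: 43200+0+25·36·6=48600 → min 17568 | A_2..A_4: k=2: 0+8856+48·36·41=79704; k=3: 10368+0+48·6·41=22176 → min 22176 | A_3..A_5: k=3: 0+10086+36·6·41=18942; k=4: 8856+0+36·41·41=69372 → min 18942 | A_4..A_6: k=4: 0+75645+6·41·45=86715; k=5: 10086+0+6·41·45=21156 → min 21156.
Length 4: A_1..A_4: k=1: 0+22176+25·48·41=71376; k=2: 43200+8856+25·36·41=88956; k=3: 17568+0+25·6·41=23718 → min 23718 | A_2..A_5: k=2: 0+18942+48·36·41=89790; k=3: 10368+10086+48·6·41=32262; k=4: 22176+0+48·41·41=102864 → min 32262 | A_3..A_6: k=3: 0+21156+36·6·45=30876; k=4: 8856+75645+36·41·45=150921; k=5: 18942+0+36·41·45=85362 → min 30876.
Length 5: A_1..A_5: k=1: 0+32262+25·48·41=81462; k=2: 43200+18942+25·36·41=99042; k=3: 17568+10086+25·6·41=33804; k=4: 23718+0+25·41·41=65743 → min 33804 | A_2..A_6: k=2: 0+30876+48·36·45=108636; k=3: 10368+21156+48·6·45=44484; k=4: 22176+75645+48·41·45=186381; k=5: 32262+0+48·41·45=120822 → min 44484.
Length 6: A_1..A_6: k=1: 0+44484+25·48·45=98484; k=2: 43200+30876+25·36·45=114576; k=3: 17568+21156+25·6·45=45474; k=4: 23718+75645+25·41·45=145488; k=5: 33804+0+25·41·45=79929 → min 45474.
Optimal order: ((A_1 (A_2 A_3)) ((A_4 A_5) A_6)) with cost 45474.

45474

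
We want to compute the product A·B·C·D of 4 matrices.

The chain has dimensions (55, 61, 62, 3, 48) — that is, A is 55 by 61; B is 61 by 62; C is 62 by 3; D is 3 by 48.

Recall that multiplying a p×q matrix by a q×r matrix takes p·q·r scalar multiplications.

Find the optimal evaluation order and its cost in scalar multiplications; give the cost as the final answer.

Adjacent pairs: AB = 55·61·62 = 208010; BC = 61·62·3 = 11346; CD = 62·3·48 = 8928.
Length 3: A..C: k=1: 0+11346+55·61·3=21411; k=2: 208010+0+55·62·3=218240 → min 21411 | B..D: k=2: 0+8928+61·62·48=190464; k=3: 11346+0+61·3·48=20130 → min 20130.
Length 4: A..D: k=1: 0+20130+55·61·48=181170; k=2: 208010+8928+55·62·48=380618; k=3: 21411+0+55·3·48=29331 → min 29331.
Optimal parenthesization: ((A·(B·C))·D) with cost 29331.

29331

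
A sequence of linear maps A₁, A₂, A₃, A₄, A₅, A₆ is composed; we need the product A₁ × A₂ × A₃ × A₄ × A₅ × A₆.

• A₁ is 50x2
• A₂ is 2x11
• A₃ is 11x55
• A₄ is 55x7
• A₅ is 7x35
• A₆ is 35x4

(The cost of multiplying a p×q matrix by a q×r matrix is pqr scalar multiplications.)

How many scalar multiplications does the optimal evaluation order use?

Adjacent pairs: A₁A₂ = 50·2·11 = 1100; A₂A₃ = 2·11·55 = 1210; A₃A₄ = 11·55·7 = 4235; A₄A₅ = 55·7·35 = 13475; A₅A₆ = 7·35·4 = 980.
Length 3: A₁..A₃: k=1: 0+1210+50·2·55=6710; k=2: 1100+0+50·11·55=31350 → min 6710 | A₂..A₄: k=2: 0+4235+2·11·7=4389; k=3: 1210+0+2·55·7=1980 → min 1980 | A₃..A₅: k=3: 0+13475+11·55·35=34650; k=4: 4235+0+11·7·35=6930 → min 6930 | A₄..A₆: k=4: 0+980+55·7·4=2520; k=5: 13475+0+55·35·4=21175 → min 2520.
Length 4: A₁..A₄: k=1: 0+1980+50·2·7=2680; k=2: 1100+4235+50·11·7=9185; k=3: 6710+0+50·55·7=25960 → min 2680 | A₂..A₅: k=2: 0+6930+2·11·35=7700; k=3: 1210+13475+2·55·35=18535; k=4: 1980+0+2·7·35=2470 → min 2470 | A₃..A₆: k=3: 0+2520+11·55·4=4940; k=4: 4235+980+11·7·4=5523; k=5: 6930+0+11·35·4=8470 → min 4940.
Length 5: A₁..A₅: k=1: 0+2470+50·2·35=5970; k=2: 1100+6930+50·11·35=27280; k=3: 6710+13475+50·55·35=116435; k=4: 2680+0+50·7·35=14930 → min 5970 | A₂..A₆: k=2: 0+4940+2·11·4=5028; k=3: 1210+2520+2·55·4=4170; k=4: 1980+980+2·7·4=3016; k=5: 2470+0+2·35·4=2750 → min 2750.
Length 6: A₁..A₆: k=1: 0+2750+50·2·4=3150; k=2: 1100+4940+50·11·4=8240; k=3: 6710+2520+50·55·4=20230; k=4: 2680+980+50·7·4=5060; k=5: 5970+0+50·35·4=12970 → min 3150.
Optimal order: (A₁ × ((((A₂ × A₃) × A₄) × A₅) × A₆)) with cost 3150.

3150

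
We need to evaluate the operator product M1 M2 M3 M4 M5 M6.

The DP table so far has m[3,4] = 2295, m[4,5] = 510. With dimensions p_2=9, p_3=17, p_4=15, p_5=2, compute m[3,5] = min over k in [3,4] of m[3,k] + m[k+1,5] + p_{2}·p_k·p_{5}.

m[3,5] = min over k∈[3,4] of m[3,k]+m[k+1,5]+p_{2}·p_k·p_{5}.
k=3: 0 + 510 + 9·17·2 = 816; k=4: 2295 + 0 + 9·15·2 = 2565.
Minimum: 816 at k=3.

816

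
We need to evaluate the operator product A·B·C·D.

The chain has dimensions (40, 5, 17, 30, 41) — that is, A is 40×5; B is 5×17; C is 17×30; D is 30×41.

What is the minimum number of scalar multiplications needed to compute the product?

16900

Adjacent pairs: AB = 40·5·17 = 3400; BC = 5·17·30 = 2550; CD = 17·30·41 = 20910.
Length 3: A..C: k=1: 0+2550+40·5·30=8550; k=2: 3400+0+40·17·30=23800 → min 8550 | B..D: k=2: 0+20910+5·17·41=24395; k=3: 2550+0+5·30·41=8700 → min 8700.
Length 4: A..D: k=1: 0+8700+40·5·41=16900; k=2: 3400+20910+40·17·41=52190; k=3: 8550+0+40·30·41=57750 → min 16900.
Optimal order: (A·((B·C)·D)) with cost 16900.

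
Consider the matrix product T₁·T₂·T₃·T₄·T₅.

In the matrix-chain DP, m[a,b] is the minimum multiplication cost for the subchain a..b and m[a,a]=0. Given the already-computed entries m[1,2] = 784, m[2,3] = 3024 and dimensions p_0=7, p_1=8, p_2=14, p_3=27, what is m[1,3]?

m[1,3] = min over k∈[1,2] of m[1,k]+m[k+1,3]+p_{0}·p_k·p_{3}.
k=1: 0 + 3024 + 7·8·27 = 4536; k=2: 784 + 0 + 7·14·27 = 3430.
Minimum: 3430 at k=2.

3430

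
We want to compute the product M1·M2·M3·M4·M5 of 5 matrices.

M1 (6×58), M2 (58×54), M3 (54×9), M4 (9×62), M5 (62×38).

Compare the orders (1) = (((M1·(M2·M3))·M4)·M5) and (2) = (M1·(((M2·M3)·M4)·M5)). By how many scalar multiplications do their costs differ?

161620

Order (1) = (((M1·(M2·M3))·M4)·M5): (M2·M3): 58×54 by 54×9 → 58×9, cost 58·54·9 = 28188; (M1·(M2·M3)): 6×58 by 58×9 → 6×9, cost 6·58·9 = 3132; cumulative 31320; ((M1·(M2·M3))·M4): 6×9 by 9×62 → 6×62, cost 6·9·62 = 3348; cumulative 34668; (((M1·(M2·M3))·M4)·M5): 6×62 by 62×38 → 6×38, cost 6·62·38 = 14136; cumulative 48804. Total 48804.
Order (2) = (M1·(((M2·M3)·M4)·M5)): (M2·M3): 58×54 by 54×9 → 58×9, cost 58·54·9 = 28188; ((M2·M3)·M4): 58×9 by 9×62 → 58×62, cost 58·9·62 = 32364; cumulative 60552; (((M2·M3)·M4)·M5): 58×62 by 62×38 → 58×38, cost 58·62·38 = 136648; cumulative 197200; (M1·(((M2·M3)·M4)·M5)): 6×58 by 58×38 → 6×38, cost 6·58·38 = 13224; cumulative 210424. Total 210424.
Difference: |48804 − 210424| = 161620.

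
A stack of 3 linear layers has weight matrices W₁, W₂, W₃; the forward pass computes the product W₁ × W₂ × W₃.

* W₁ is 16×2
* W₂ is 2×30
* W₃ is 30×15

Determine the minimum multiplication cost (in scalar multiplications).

1380

Order (W₁ × (W₂ × W₃)): (W₂ × W₃): 2×30 by 30×15 → 2×15, cost 2·30·15 = 900; (W₁ × (W₂ × W₃)): 16×2 by 2×15 → 16×15, cost 16·2·15 = 480; cumulative 1380. Total 1380.
Order ((W₁ × W₂) × W₃): (W₁ × W₂): 16×2 by 2×30 → 16×30, cost 16·2·30 = 960; ((W₁ × W₂) × W₃): 16×30 by 30×15 → 16×15, cost 16·30·15 = 7200; cumulative 8160. Total 8160.
Minimum: 1380.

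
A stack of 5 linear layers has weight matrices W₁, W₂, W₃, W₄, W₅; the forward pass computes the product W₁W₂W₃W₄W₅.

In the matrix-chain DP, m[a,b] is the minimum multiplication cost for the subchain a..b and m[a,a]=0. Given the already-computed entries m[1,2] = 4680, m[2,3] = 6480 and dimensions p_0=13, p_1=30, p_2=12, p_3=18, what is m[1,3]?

m[1,3] = min over k∈[1,2] of m[1,k]+m[k+1,3]+p_{0}·p_k·p_{3}.
k=1: 0 + 6480 + 13·30·18 = 13500; k=2: 4680 + 0 + 13·12·18 = 7488.
Minimum: 7488 at k=2.

7488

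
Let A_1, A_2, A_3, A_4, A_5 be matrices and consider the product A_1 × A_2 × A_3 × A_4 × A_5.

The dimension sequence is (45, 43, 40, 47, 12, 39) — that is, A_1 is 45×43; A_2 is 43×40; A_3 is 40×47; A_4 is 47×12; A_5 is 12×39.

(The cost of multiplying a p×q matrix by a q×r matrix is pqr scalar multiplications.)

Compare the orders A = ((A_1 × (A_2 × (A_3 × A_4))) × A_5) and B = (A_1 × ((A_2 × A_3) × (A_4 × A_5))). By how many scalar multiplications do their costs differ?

169640

Order A = ((A_1 × (A_2 × (A_3 × A_4))) × A_5): (A_3 × A_4): 40×47 by 47×12 → 40×12, cost 40·47·12 = 22560; (A_2 × (A_3 × A_4)): 43×40 by 40×12 → 43×12, cost 43·40·12 = 20640; cumulative 43200; (A_1 × (A_2 × (A_3 × A_4))): 45×43 by 43×12 → 45×12, cost 45·43·12 = 23220; cumulative 66420; ((A_1 × (A_2 × (A_3 × A_4))) × A_5): 45×12 by 12×39 → 45×39, cost 45·12·39 = 21060; cumulative 87480. Total 87480.
Order B = (A_1 × ((A_2 × A_3) × (A_4 × A_5))): (A_2 × A_3): 43×40 by 40×47 → 43×47, cost 43·40·47 = 80840; (A_4 × A_5): 47×12 by 12×39 → 47×39, cost 47·12·39 = 21996; ((A_2 × A_3) × (A_4 × A_5)): 43×47 by 47×39 → 43×39, cost 43·47·39 = 78819; cumulative 181655; (A_1 × ((A_2 × A_3) × (A_4 × A_5))): 45×43 by 43×39 → 45×39, cost 45·43·39 = 75465; cumulative 257120. Total 257120.
Difference: |87480 − 257120| = 169640.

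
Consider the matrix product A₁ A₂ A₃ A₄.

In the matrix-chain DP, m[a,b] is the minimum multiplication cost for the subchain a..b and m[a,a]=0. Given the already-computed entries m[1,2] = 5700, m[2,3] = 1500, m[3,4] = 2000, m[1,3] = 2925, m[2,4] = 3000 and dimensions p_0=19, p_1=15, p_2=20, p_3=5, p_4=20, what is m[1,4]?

4825

m[1,4] = min over k∈[1,3] of m[1,k]+m[k+1,4]+p_{0}·p_k·p_{4}.
k=1: 0 + 3000 + 19·15·20 = 8700; k=2: 5700 + 2000 + 19·20·20 = 15300; k=3: 2925 + 0 + 19·5·20 = 4825.
Minimum: 4825 at k=3.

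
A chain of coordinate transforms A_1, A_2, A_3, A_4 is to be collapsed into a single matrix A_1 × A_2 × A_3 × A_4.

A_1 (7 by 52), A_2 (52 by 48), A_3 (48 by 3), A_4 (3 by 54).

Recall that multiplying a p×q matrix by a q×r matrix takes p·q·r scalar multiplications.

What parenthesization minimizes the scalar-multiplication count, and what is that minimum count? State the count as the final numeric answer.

9714

Adjacent pairs: A_1A_2 = 7·52·48 = 17472; A_2A_3 = 52·48·3 = 7488; A_3A_4 = 48·3·54 = 7776.
Length 3: A_1..A_3: k=1: 0+7488+7·52·3=8580; k=2: 17472+0+7·48·3=18480 → min 8580 | A_2..A_4: k=2: 0+7776+52·48·54=142560; k=3: 7488+0+52·3·54=15912 → min 15912.
Length 4: A_1..A_4: k=1: 0+15912+7·52·54=35568; k=2: 17472+7776+7·48·54=43392; k=3: 8580+0+7·3·54=9714 → min 9714.
Optimal parenthesization: ((A_1 × (A_2 × A_3)) × A_4) with cost 9714.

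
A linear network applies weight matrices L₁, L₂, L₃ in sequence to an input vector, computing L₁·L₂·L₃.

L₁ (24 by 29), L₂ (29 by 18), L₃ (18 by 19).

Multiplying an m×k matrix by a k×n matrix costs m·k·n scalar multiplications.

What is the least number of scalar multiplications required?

20736

Order (L₁·(L₂·L₃)): (L₂·L₃): 29×18 by 18×19 → 29×19, cost 29·18·19 = 9918; (L₁·(L₂·L₃)): 24×29 by 29×19 → 24×19, cost 24·29·19 = 13224; cumulative 23142. Total 23142.
Order ((L₁·L₂)·L₃): (L₁·L₂): 24×29 by 29×18 → 24×18, cost 24·29·18 = 12528; ((L₁·L₂)·L₃): 24×18 by 18×19 → 24×19, cost 24·18·19 = 8208; cumulative 20736. Total 20736.
Minimum: 20736.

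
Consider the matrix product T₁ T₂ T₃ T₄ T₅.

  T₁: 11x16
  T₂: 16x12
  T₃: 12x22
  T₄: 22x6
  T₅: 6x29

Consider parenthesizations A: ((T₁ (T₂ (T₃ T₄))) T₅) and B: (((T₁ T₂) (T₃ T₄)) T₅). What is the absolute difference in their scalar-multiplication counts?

Order A = ((T₁ (T₂ (T₃ T₄))) T₅): (T₃ T₄): 12×22 by 22×6 → 12×6, cost 12·22·6 = 1584; (T₂ (T₃ T₄)): 16×12 by 12×6 → 16×6, cost 16·12·6 = 1152; cumulative 2736; (T₁ (T₂ (T₃ T₄))): 11×16 by 16×6 → 11×6, cost 11·16·6 = 1056; cumulative 3792; ((T₁ (T₂ (T₃ T₄))) T₅): 11×6 by 6×29 → 11×29, cost 11·6·29 = 1914; cumulative 5706. Total 5706.
Order B = (((T₁ T₂) (T₃ T₄)) T₅): (T₁ T₂): 11×16 by 16×12 → 11×12, cost 11·16·12 = 2112; (T₃ T₄): 12×22 by 22×6 → 12×6, cost 12·22·6 = 1584; ((T₁ T₂) (T₃ T₄)): 11×12 by 12×6 → 11×6, cost 11·12·6 = 792; cumulative 4488; (((T₁ T₂) (T₃ T₄)) T₅): 11×6 by 6×29 → 11×29, cost 11·6·29 = 1914; cumulative 6402. Total 6402.
Difference: |5706 − 6402| = 696.

696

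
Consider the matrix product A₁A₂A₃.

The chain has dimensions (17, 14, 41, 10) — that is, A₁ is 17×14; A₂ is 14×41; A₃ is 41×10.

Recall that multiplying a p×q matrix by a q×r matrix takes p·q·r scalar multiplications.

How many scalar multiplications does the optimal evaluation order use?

8120

Order (A₁(A₂A₃)): (A₂A₃): 14×41 by 41×10 → 14×10, cost 14·41·10 = 5740; (A₁(A₂A₃)): 17×14 by 14×10 → 17×10, cost 17·14·10 = 2380; cumulative 8120. Total 8120.
Order ((A₁A₂)A₃): (A₁A₂): 17×14 by 14×41 → 17×41, cost 17·14·41 = 9758; ((A₁A₂)A₃): 17×41 by 41×10 → 17×10, cost 17·41·10 = 6970; cumulative 16728. Total 16728.
Minimum: 8120.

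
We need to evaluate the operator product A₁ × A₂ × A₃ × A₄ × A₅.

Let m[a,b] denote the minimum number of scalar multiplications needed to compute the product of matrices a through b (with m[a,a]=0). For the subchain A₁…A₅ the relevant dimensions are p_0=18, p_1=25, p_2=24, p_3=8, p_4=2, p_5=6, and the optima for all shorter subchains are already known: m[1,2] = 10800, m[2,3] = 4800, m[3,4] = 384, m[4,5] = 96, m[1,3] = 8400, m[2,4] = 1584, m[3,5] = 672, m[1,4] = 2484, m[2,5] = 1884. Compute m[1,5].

2700

m[1,5] = min over k∈[1,4] of m[1,k]+m[k+1,5]+p_{0}·p_k·p_{5}.
k=1: 0 + 1884 + 18·25·6 = 4584; k=2: 10800 + 672 + 18·24·6 = 14064; k=3: 8400 + 96 + 18·8·6 = 9360; k=4: 2484 + 0 + 18·2·6 = 2700.
Minimum: 2700 at k=4.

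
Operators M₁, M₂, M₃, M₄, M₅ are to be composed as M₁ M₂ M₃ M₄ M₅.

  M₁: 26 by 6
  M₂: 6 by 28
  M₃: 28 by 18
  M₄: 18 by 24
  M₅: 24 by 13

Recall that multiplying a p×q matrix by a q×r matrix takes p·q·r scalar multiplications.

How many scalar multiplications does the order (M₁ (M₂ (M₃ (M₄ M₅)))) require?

16380

(M₄ M₅): 18×24 by 24×13 → 18×13, cost 18·24·13 = 5616
(M₃ (M₄ M₅)): 28×18 by 18×13 → 28×13, cost 28·18·13 = 6552; cumulative 12168
(M₂ (M₃ (M₄ M₅))): 6×28 by 28×13 → 6×13, cost 6·28·13 = 2184; cumulative 14352
(M₁ (M₂ (M₃ (M₄ M₅)))): 26×6 by 6×13 → 26×13, cost 26·6·13 = 2028; cumulative 16380
Total: 16380 scalar multiplications.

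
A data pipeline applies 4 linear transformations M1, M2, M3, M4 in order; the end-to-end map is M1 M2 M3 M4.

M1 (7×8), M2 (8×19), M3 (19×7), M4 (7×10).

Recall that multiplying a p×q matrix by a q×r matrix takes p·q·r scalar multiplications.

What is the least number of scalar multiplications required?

1946

Adjacent pairs: M1M2 = 7·8·19 = 1064; M2M3 = 8·19·7 = 1064; M3M4 = 19·7·10 = 1330.
Length 3: M1..M3: k=1: 0+1064+7·8·7=1456; k=2: 1064+0+7·19·7=1995 → min 1456 | M2..M4: k=2: 0+1330+8·19·10=2850; k=3: 1064+0+8·7·10=1624 → min 1624.
Length 4: M1..M4: k=1: 0+1624+7·8·10=2184; k=2: 1064+1330+7·19·10=3724; k=3: 1456+0+7·7·10=1946 → min 1946.
Optimal order: ((M1 (M2 M3)) M4) with cost 1946.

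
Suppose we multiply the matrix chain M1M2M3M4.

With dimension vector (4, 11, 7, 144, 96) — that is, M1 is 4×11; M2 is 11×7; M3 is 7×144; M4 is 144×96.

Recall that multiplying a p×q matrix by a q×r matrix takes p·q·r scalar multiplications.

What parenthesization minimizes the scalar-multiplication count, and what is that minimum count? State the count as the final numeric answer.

59636

Adjacent pairs: M1M2 = 4·11·7 = 308; M2M3 = 11·7·144 = 11088; M3M4 = 7·144·96 = 96768.
Length 3: M1..M3: k=1: 0+11088+4·11·144=17424; k=2: 308+0+4·7·144=4340 → min 4340 | M2..M4: k=2: 0+96768+11·7·96=104160; k=3: 11088+0+11·144·96=163152 → min 104160.
Length 4: M1..M4: k=1: 0+104160+4·11·96=108384; k=2: 308+96768+4·7·96=99764; k=3: 4340+0+4·144·96=59636 → min 59636.
Optimal parenthesization: (((M1M2)M3)M4) with cost 59636.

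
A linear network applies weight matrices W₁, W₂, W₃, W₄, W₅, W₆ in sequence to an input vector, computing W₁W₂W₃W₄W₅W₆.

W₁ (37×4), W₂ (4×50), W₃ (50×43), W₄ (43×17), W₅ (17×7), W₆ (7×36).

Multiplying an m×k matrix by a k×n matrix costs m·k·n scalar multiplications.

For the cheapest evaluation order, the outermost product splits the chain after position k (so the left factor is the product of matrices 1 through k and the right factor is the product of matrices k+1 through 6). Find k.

Adjacent pairs: W₁W₂ = 37·4·50 = 7400; W₂W₃ = 4·50·43 = 8600; W₃W₄ = 50·43·17 = 36550; W₄W₅ = 43·17·7 = 5117; W₅W₆ = 17·7·36 = 4284.
Length 3: W₁..W₃: k=1: 0+8600+37·4·43=14964; k=2: 7400+0+37·50·43=86950 → min 14964 | W₂..W₄: k=2: 0+36550+4·50·17=39950; k=3: 8600+0+4·43·17=11524 → min 11524 | W₃..W₅: k=3: 0+5117+50·43·7=20167; k=4: 36550+0+50·17·7=42500 → min 20167 | W₄..W₆: k=4: 0+4284+43·17·36=30600; k=5: 5117+0+43·7·36=15953 → min 15953.
Length 4: W₁..W₄: k=1: 0+11524+37·4·17=14040; k=2: 7400+36550+37·50·17=75400; k=3: 14964+0+37·43·17=42011 → min 14040 | W₂..W₅: k=2: 0+20167+4·50·7=21567; k=3: 8600+5117+4·43·7=14921; k=4: 11524+0+4·17·7=12000 → min 12000 | W₃..W₆: k=3: 0+15953+50·43·36=93353; k=4: 36550+4284+50·17·36=71434; k=5: 20167+0+50·7·36=32767 → min 32767.
Length 5: W₁..W₅: k=1: 0+12000+37·4·7=13036; k=2: 7400+20167+37·50·7=40517; k=3: 14964+5117+37·43·7=31218; k=4: 14040+0+37·17·7=18443 → min 13036 | W₂..W₆: k=2: 0+32767+4·50·36=39967; k=3: 8600+15953+4·43·36=30745; k=4: 11524+4284+4·17·36=18256; k=5: 12000+0+4·7·36=13008 → min 13008.
Top-level splits: k=1: (W₁..W₁)·(W₂..W₆) → 0+13008+37·4·36 = 18336; k=2: (W₁..W₂)·(W₃..W₆) → 7400+32767+37·50·36 = 106767; k=3: (W₁..W₃)·(W₄..W₆) → 14964+15953+37·43·36 = 88193; k=4: (W₁..W₄)·(W₅..W₆) → 14040+4284+37·17·36 = 40968; k=5: (W₁..W₅)·(W₆..W₆) → 13036+0+37·7·36 = 22360.
Best split is after W₁, i.e. k = 1.

1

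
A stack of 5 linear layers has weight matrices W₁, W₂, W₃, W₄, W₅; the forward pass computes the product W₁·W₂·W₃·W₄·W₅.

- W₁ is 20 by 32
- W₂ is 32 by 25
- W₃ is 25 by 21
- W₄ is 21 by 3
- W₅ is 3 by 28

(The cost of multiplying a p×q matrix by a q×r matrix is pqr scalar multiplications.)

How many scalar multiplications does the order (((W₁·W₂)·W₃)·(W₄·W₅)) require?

40024

(W₁·W₂): 20×32 by 32×25 → 20×25, cost 20·32·25 = 16000
((W₁·W₂)·W₃): 20×25 by 25×21 → 20×21, cost 20·25·21 = 10500; cumulative 26500
(W₄·W₅): 21×3 by 3×28 → 21×28, cost 21·3·28 = 1764
(((W₁·W₂)·W₃)·(W₄·W₅)): 20×21 by 21×28 → 20×28, cost 20·21·28 = 11760; cumulative 40024
Total: 40024 scalar multiplications.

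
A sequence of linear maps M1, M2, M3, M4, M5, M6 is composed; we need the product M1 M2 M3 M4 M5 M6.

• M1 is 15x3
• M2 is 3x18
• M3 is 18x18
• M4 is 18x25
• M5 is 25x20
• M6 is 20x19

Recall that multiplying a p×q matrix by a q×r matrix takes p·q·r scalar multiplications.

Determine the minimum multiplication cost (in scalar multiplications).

5817

Adjacent pairs: M1M2 = 15·3·18 = 810; M2M3 = 3·18·18 = 972; M3M4 = 18·18·25 = 8100; M4M5 = 18·25·20 = 9000; M5M6 = 25·20·19 = 9500.
Length 3: M1..M3: k=1: 0+972+15·3·18=1782; k=2: 810+0+15·18·18=5670 → min 1782 | M2..M4: k=2: 0+8100+3·18·25=9450; k=3: 972+0+3·18·25=2322 → min 2322 | M3..M5: k=3: 0+9000+18·18·20=15480; k=4: 8100+0+18·25·20=17100 → min 15480 | M4..M6: k=4: 0+9500+18·25·19=18050; k=5: 9000+0+18·20·19=15840 → min 15840.
Length 4: M1..M4: k=1: 0+2322+15·3·25=3447; k=2: 810+8100+15·18·25=15660; k=3: 1782+0+15·18·25=8532 → min 3447 | M2..M5: k=2: 0+15480+3·18·20=16560; k=3: 972+9000+3·18·20=11052; k=4: 2322+0+3·25·20=3822 → min 3822 | M3..M6: k=3: 0+15840+18·18·19=21996; k=4: 8100+9500+18·25·19=26150; k=5: 15480+0+18·20·19=22320 → min 21996.
Length 5: M1..M5: k=1: 0+3822+15·3·20=4722; k=2: 810+15480+15·18·20=21690; k=3: 1782+9000+15·18·20=16182; k=4: 3447+0+15·25·20=10947 → min 4722 | M2..M6: k=2: 0+21996+3·18·19=23022; k=3: 972+15840+3·18·19=17838; k=4: 2322+9500+3·25·19=13247; k=5: 3822+0+3·20·19=4962 → min 4962.
Length 6: M1..M6: k=1: 0+4962+15·3·19=5817; k=2: 810+21996+15·18·19=27936; k=3: 1782+15840+15·18·19=22752; k=4: 3447+9500+15·25·19=20072; k=5: 4722+0+15·20·19=10422 → min 5817.
Optimal order: (M1 ((((M2 M3) M4) M5) M6)) with cost 5817.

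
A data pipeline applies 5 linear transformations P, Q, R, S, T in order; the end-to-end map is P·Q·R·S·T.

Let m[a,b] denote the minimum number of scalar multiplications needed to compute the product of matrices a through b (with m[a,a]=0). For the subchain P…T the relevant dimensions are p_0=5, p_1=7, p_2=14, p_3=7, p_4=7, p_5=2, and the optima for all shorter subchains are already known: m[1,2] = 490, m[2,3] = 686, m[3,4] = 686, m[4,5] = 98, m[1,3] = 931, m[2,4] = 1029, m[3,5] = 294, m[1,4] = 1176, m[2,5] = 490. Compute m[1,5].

m[1,5] = min over k∈[1,4] of m[1,k]+m[k+1,5]+p_{0}·p_k·p_{5}.
k=1: 0 + 490 + 5·7·2 = 560; k=2: 490 + 294 + 5·14·2 = 924; k=3: 931 + 98 + 5·7·2 = 1099; k=4: 1176 + 0 + 5·7·2 = 1246.
Minimum: 560 at k=1.

560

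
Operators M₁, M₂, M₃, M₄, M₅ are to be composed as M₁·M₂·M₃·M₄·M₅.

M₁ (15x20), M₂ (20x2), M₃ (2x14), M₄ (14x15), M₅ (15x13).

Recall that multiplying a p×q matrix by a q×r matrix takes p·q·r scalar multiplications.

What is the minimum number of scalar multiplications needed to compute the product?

1800

Adjacent pairs: M₁M₂ = 15·20·2 = 600; M₂M₃ = 20·2·14 = 560; M₃M₄ = 2·14·15 = 420; M₄M₅ = 14·15·13 = 2730.
Length 3: M₁..M₃: k=1: 0+560+15·20·14=4760; k=2: 600+0+15·2·14=1020 → min 1020 | M₂..M₄: k=2: 0+420+20·2·15=1020; k=3: 560+0+20·14·15=4760 → min 1020 | M₃..M₅: k=3: 0+2730+2·14·13=3094; k=4: 420+0+2·15·13=810 → min 810.
Length 4: M₁..M₄: k=1: 0+1020+15·20·15=5520; k=2: 600+420+15·2·15=1470; k=3: 1020+0+15·14·15=4170 → min 1470 | M₂..M₅: k=2: 0+810+20·2·13=1330; k=3: 560+2730+20·14·13=6930; k=4: 1020+0+20·15·13=4920 → min 1330.
Length 5: M₁..M₅: k=1: 0+1330+15·20·13=5230; k=2: 600+810+15·2·13=1800; k=3: 1020+2730+15·14·13=6480; k=4: 1470+0+15·15·13=4395 → min 1800.
Optimal order: ((M₁·M₂)·((M₃·M₄)·M₅)) with cost 1800.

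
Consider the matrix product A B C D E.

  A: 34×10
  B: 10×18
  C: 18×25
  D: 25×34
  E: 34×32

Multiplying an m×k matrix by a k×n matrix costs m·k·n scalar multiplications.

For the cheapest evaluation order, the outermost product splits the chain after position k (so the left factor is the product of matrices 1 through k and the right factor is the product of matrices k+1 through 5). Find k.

Adjacent pairs: AB = 34·10·18 = 6120; BC = 10·18·25 = 4500; CD = 18·25·34 = 15300; DE = 25·34·32 = 27200.
Length 3: A..C: k=1: 0+4500+34·10·25=13000; k=2: 6120+0+34·18·25=21420 → min 13000 | B..D: k=2: 0+15300+10·18·34=21420; k=3: 4500+0+10·25·34=13000 → min 13000 | C..E: k=3: 0+27200+18·25·32=41600; k=4: 15300+0+18·34·32=34884 → min 34884.
Length 4: A..D: k=1: 0+13000+34·10·34=24560; k=2: 6120+15300+34·18·34=42228; k=3: 13000+0+34·25·34=41900 → min 24560 | B..E: k=2: 0+34884+10·18·32=40644; k=3: 4500+27200+10·25·32=39700; k=4: 13000+0+10·34·32=23880 → min 23880.
Top-level splits: k=1: (A..A)·(B..E) → 0+23880+34·10·32 = 34760; k=2: (A..B)·(C..E) → 6120+34884+34·18·32 = 60588; k=3: (A..C)·(D..E) → 13000+27200+34·25·32 = 67400; k=4: (A..D)·(E..E) → 24560+0+34·34·32 = 61552.
Best split is after A, i.e. k = 1.

1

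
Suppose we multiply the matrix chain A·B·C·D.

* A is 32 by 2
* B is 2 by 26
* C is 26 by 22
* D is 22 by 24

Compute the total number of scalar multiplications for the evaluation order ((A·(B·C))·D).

19448

(B·C): 2×26 by 26×22 → 2×22, cost 2·26·22 = 1144
(A·(B·C)): 32×2 by 2×22 → 32×22, cost 32·2·22 = 1408; cumulative 2552
((A·(B·C))·D): 32×22 by 22×24 → 32×24, cost 32·22·24 = 16896; cumulative 19448
Total: 19448 scalar multiplications.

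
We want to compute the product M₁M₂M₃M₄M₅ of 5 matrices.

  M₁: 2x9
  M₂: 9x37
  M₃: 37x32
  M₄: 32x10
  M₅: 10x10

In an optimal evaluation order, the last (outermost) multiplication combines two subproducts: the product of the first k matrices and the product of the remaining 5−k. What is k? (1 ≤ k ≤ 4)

4

Adjacent pairs: M₁M₂ = 2·9·37 = 666; M₂M₃ = 9·37·32 = 10656; M₃M₄ = 37·32·10 = 11840; M₄M₅ = 32·10·10 = 3200.
Length 3: M₁..M₃: k=1: 0+10656+2·9·32=11232; k=2: 666+0+2·37·32=3034 → min 3034 | M₂..M₄: k=2: 0+11840+9·37·10=15170; k=3: 10656+0+9·32·10=13536 → min 13536 | M₃..M₅: k=3: 0+3200+37·32·10=15040; k=4: 11840+0+37·10·10=15540 → min 15040.
Length 4: M₁..M₄: k=1: 0+13536+2·9·10=13716; k=2: 666+11840+2·37·10=13246; k=3: 3034+0+2·32·10=3674 → min 3674 | M₂..M₅: k=2: 0+15040+9·37·10=18370; k=3: 10656+3200+9·32·10=16736; k=4: 13536+0+9·10·10=14436 → min 14436.
Top-level splits: k=1: (M₁..M₁)·(M₂..M₅) → 0+14436+2·9·10 = 14616; k=2: (M₁..M₂)·(M₃..M₅) → 666+15040+2·37·10 = 16446; k=3: (M₁..M₃)·(M₄..M₅) → 3034+3200+2·32·10 = 6874; k=4: (M₁..M₄)·(M₅..M₅) → 3674+0+2·10·10 = 3874.
Best split is after M₄, i.e. k = 4.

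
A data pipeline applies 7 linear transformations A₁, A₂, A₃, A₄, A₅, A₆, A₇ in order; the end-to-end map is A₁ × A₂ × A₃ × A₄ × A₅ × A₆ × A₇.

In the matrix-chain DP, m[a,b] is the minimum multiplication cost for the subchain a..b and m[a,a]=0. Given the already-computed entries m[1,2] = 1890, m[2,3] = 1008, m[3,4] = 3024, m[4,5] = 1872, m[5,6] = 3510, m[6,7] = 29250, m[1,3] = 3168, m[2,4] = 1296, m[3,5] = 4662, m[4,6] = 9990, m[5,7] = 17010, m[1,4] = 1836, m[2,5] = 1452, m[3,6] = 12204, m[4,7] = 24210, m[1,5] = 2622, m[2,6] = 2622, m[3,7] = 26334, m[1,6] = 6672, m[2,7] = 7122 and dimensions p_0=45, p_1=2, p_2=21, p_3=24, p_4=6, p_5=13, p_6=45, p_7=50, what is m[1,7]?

11622

m[1,7] = min over k∈[1,6] of m[1,k]+m[k+1,7]+p_{0}·p_k·p_{7}.
k=1: 0 + 7122 + 45·2·50 = 11622; k=2: 1890 + 26334 + 45·21·50 = 75474; k=3: 3168 + 24210 + 45·24·50 = 81378; k=4: 1836 + 17010 + 45·6·50 = 32346; k=5: 2622 + 29250 + 45·13·50 = 61122; k=6: 6672 + 0 + 45·45·50 = 107922.
Minimum: 11622 at k=1.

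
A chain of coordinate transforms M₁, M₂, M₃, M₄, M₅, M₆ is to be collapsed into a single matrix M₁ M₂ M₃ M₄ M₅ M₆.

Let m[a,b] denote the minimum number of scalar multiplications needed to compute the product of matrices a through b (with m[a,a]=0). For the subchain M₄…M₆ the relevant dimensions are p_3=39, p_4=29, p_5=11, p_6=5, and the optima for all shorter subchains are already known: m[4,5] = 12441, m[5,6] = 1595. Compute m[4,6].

m[4,6] = min over k∈[4,5] of m[4,k]+m[k+1,6]+p_{3}·p_k·p_{6}.
k=4: 0 + 1595 + 39·29·5 = 7250; k=5: 12441 + 0 + 39·11·5 = 14586.
Minimum: 7250 at k=4.

7250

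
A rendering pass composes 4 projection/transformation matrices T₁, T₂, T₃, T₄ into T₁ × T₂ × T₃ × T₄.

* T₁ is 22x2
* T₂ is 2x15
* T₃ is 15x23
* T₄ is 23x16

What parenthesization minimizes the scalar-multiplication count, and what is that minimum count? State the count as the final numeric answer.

2130

Adjacent pairs: T₁T₂ = 22·2·15 = 660; T₂T₃ = 2·15·23 = 690; T₃T₄ = 15·23·16 = 5520.
Length 3: T₁..T₃: k=1: 0+690+22·2·23=1702; k=2: 660+0+22·15·23=8250 → min 1702 | T₂..T₄: k=2: 0+5520+2·15·16=6000; k=3: 690+0+2·23·16=1426 → min 1426.
Length 4: T₁..T₄: k=1: 0+1426+22·2·16=2130; k=2: 660+5520+22·15·16=11460; k=3: 1702+0+22·23·16=9798 → min 2130.
Optimal parenthesization: (T₁ × ((T₂ × T₃) × T₄)) with cost 2130.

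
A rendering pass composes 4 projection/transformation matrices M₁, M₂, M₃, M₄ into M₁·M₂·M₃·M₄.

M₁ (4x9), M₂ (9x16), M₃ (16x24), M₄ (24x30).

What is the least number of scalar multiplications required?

Adjacent pairs: M₁M₂ = 4·9·16 = 576; M₂M₃ = 9·16·24 = 3456; M₃M₄ = 16·24·30 = 11520.
Length 3: M₁..M₃: k=1: 0+3456+4·9·24=4320; k=2: 576+0+4·16·24=2112 → min 2112 | M₂..M₄: k=2: 0+11520+9·16·30=15840; k=3: 3456+0+9·24·30=9936 → min 9936.
Length 4: M₁..M₄: k=1: 0+9936+4·9·30=11016; k=2: 576+11520+4·16·30=14016; k=3: 2112+0+4·24·30=4992 → min 4992.
Optimal order: (((M₁·M₂)·M₃)·M₄) with cost 4992.

4992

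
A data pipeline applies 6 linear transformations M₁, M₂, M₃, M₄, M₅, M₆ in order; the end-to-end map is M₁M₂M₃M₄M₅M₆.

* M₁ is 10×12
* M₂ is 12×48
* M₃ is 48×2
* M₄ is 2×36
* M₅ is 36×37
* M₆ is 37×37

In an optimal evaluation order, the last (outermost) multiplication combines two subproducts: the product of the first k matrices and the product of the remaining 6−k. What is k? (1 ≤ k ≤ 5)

3

Adjacent pairs: M₁M₂ = 10·12·48 = 5760; M₂M₃ = 12·48·2 = 1152; M₃M₄ = 48·2·36 = 3456; M₄M₅ = 2·36·37 = 2664; M₅M₆ = 36·37·37 = 49284.
Length 3: M₁..M₃: k=1: 0+1152+10·12·2=1392; k=2: 5760+0+10·48·2=6720 → min 1392 | M₂..M₄: k=2: 0+3456+12·48·36=24192; k=3: 1152+0+12·2·36=2016 → min 2016 | M₃..M₅: k=3: 0+2664+48·2·37=6216; k=4: 3456+0+48·36·37=67392 → min 6216 | M₄..M₆: k=4: 0+49284+2·36·37=51948; k=5: 2664+0+2·37·37=5402 → min 5402.
Length 4: M₁..M₄: k=1: 0+2016+10·12·36=6336; k=2: 5760+3456+10·48·36=26496; k=3: 1392+0+10·2·36=2112 → min 2112 | M₂..M₅: k=2: 0+6216+12·48·37=27528; k=3: 1152+2664+12·2·37=4704; k=4: 2016+0+12·36·37=18000 → min 4704 | M₃..M₆: k=3: 0+5402+48·2·37=8954; k=4: 3456+49284+48·36·37=116676; k=5: 6216+0+48·37·37=71928 → min 8954.
Length 5: M₁..M₅: k=1: 0+4704+10·12·37=9144; k=2: 5760+6216+10·48·37=29736; k=3: 1392+2664+10·2·37=4796; k=4: 2112+0+10·36·37=15432 → min 4796 | M₂..M₆: k=2: 0+8954+12·48·37=30266; k=3: 1152+5402+12·2·37=7442; k=4: 2016+49284+12·36·37=67284; k=5: 4704+0+12·37·37=21132 → min 7442.
Top-level splits: k=1: (M₁..M₁)·(M₂..M₆) → 0+7442+10·12·37 = 11882; k=2: (M₁..M₂)·(M₃..M₆) → 5760+8954+10·48·37 = 32474; k=3: (M₁..M₃)·(M₄..M₆) → 1392+5402+10·2·37 = 7534; k=4: (M₁..M₄)·(M₅..M₆) → 2112+49284+10·36·37 = 64716; k=5: (M₁..M₅)·(M₆..M₆) → 4796+0+10·37·37 = 18486.
Best split is after M₃, i.e. k = 3.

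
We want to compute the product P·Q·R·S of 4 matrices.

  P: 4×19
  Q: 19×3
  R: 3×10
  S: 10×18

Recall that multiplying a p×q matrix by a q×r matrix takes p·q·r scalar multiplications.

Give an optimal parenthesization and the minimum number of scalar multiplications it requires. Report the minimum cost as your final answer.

Adjacent pairs: PQ = 4·19·3 = 228; QR = 19·3·10 = 570; RS = 3·10·18 = 540.
Length 3: P..R: k=1: 0+570+4·19·10=1330; k=2: 228+0+4·3·10=348 → min 348 | Q..S: k=2: 0+540+19·3·18=1566; k=3: 570+0+19·10·18=3990 → min 1566.
Length 4: P..S: k=1: 0+1566+4·19·18=2934; k=2: 228+540+4·3·18=984; k=3: 348+0+4·10·18=1068 → min 984.
Optimal parenthesization: ((P·Q)·(R·S)) with cost 984.

984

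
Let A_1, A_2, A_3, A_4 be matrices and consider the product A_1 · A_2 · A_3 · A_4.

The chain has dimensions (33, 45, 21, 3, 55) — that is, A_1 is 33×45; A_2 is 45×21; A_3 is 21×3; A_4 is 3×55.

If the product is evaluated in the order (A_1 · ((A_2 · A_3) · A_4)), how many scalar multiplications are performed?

(A_2 · A_3): 45×21 by 21×3 → 45×3, cost 45·21·3 = 2835
((A_2 · A_3) · A_4): 45×3 by 3×55 → 45×55, cost 45·3·55 = 7425; cumulative 10260
(A_1 · ((A_2 · A_3) · A_4)): 33×45 by 45×55 → 33×55, cost 33·45·55 = 81675; cumulative 91935
Total: 91935 scalar multiplications.

91935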